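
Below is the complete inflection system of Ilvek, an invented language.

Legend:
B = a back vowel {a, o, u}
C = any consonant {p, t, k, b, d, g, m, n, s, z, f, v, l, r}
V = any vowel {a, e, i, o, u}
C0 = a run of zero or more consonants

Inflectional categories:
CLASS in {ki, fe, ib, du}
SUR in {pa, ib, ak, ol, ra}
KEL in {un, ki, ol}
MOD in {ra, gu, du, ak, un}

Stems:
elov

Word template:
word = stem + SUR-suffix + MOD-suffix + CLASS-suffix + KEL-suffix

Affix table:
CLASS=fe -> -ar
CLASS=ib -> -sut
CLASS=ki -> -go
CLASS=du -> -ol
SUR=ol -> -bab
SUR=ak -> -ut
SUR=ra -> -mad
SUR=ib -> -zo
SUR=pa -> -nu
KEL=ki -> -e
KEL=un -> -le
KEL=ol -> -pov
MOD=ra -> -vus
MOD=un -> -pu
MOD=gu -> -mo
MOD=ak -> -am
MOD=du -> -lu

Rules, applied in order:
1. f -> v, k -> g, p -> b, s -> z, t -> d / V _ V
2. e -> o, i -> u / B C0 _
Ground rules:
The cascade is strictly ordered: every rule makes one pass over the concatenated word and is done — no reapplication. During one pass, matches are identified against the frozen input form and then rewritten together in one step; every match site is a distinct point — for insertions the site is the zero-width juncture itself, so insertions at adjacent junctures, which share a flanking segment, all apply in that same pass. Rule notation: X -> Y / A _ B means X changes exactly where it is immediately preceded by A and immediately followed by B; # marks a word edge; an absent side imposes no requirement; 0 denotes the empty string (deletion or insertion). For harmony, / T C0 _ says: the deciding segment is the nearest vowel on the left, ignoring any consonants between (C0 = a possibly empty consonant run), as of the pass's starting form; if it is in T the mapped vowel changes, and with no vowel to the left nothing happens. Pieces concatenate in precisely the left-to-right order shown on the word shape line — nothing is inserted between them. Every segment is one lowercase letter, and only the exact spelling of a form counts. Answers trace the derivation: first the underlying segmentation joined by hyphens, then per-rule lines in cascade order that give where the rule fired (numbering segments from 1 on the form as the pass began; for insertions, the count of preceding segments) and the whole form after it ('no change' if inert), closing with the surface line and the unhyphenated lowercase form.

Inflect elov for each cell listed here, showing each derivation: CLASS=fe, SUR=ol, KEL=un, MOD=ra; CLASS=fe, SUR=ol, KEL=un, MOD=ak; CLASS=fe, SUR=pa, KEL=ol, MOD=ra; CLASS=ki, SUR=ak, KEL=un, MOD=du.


cell CLASS=fe, SUR=ol, KEL=un, MOD=ra:
underlying: elov-bab-vus-ar-le
1. f -> v, k -> g, p -> b, s -> z, t -> d / V _ V: fires at position(s) 10: elovbabvuzarle
2. e -> o, i -> u / B C0 _: fires at position(s) 14: elovbabvuzarlo
surface: elovbabvuzarlo

cell CLASS=fe, SUR=ol, KEL=un, MOD=ak:
underlying: elov-bab-am-ar-le
1. f -> v, k -> g, p -> b, s -> z, t -> d / V _ V: no change
2. e -> o, i -> u / B C0 _: fires at position(s) 13: elovbabamarlo
surface: elovbabamarlo

cell CLASS=fe, SUR=pa, KEL=ol, MOD=ra:
underlying: elov-nu-vus-ar-pov
1. f -> v, k -> g, p -> b, s -> z, t -> d / V _ V: fires at position(s) 9: elovnuvuzarpov
2. e -> o, i -> u / B C0 _: no change
surface: elovnuvuzarpov

cell CLASS=ki, SUR=ak, KEL=un, MOD=du:
underlying: elov-ut-lu-go-le
1. f -> v, k -> g, p -> b, s -> z, t -> d / V _ V: no change
2. e -> o, i -> u / B C0 _: fires at position(s) 12: elovutlugolo
surface: elovutlugolo


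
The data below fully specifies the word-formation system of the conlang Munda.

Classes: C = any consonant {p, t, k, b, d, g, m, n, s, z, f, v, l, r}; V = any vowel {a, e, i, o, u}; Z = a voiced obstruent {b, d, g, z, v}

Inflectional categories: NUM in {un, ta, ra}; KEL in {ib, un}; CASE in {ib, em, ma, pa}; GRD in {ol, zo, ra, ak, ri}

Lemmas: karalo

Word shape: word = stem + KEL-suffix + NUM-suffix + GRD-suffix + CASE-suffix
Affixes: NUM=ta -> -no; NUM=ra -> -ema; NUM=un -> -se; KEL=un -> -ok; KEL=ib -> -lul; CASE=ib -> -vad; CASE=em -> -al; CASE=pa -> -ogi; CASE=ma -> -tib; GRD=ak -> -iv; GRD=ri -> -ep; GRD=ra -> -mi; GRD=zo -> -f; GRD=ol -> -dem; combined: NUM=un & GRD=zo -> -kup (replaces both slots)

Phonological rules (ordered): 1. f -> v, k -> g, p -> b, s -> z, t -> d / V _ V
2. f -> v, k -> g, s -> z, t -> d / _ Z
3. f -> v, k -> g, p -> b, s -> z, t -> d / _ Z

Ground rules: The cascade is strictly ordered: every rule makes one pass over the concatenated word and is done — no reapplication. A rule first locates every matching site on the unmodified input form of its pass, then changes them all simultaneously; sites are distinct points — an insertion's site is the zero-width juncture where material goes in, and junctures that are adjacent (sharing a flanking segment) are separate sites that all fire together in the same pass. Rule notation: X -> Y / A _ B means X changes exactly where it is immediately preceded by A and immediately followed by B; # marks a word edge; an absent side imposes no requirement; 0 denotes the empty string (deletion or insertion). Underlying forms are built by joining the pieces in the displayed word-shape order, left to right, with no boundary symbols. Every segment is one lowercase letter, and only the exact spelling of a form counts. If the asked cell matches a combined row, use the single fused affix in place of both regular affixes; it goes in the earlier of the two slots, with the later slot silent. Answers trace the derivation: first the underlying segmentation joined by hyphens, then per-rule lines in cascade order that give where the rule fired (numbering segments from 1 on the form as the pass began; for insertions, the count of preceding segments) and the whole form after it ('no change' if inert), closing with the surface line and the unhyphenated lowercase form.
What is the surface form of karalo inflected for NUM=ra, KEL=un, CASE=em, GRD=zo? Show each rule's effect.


underlying: karalo-ok-ema-f-al
1. f -> v, k -> g, p -> b, s -> z, t -> d / V _ V: fires at position(s) 8, 12: karaloogemaval
2. f -> v, k -> g, s -> z, t -> d / _ Z: no change
3. f -> v, k -> g, p -> b, s -> z, t -> d / _ Z: no change
surface: karaloogemaval


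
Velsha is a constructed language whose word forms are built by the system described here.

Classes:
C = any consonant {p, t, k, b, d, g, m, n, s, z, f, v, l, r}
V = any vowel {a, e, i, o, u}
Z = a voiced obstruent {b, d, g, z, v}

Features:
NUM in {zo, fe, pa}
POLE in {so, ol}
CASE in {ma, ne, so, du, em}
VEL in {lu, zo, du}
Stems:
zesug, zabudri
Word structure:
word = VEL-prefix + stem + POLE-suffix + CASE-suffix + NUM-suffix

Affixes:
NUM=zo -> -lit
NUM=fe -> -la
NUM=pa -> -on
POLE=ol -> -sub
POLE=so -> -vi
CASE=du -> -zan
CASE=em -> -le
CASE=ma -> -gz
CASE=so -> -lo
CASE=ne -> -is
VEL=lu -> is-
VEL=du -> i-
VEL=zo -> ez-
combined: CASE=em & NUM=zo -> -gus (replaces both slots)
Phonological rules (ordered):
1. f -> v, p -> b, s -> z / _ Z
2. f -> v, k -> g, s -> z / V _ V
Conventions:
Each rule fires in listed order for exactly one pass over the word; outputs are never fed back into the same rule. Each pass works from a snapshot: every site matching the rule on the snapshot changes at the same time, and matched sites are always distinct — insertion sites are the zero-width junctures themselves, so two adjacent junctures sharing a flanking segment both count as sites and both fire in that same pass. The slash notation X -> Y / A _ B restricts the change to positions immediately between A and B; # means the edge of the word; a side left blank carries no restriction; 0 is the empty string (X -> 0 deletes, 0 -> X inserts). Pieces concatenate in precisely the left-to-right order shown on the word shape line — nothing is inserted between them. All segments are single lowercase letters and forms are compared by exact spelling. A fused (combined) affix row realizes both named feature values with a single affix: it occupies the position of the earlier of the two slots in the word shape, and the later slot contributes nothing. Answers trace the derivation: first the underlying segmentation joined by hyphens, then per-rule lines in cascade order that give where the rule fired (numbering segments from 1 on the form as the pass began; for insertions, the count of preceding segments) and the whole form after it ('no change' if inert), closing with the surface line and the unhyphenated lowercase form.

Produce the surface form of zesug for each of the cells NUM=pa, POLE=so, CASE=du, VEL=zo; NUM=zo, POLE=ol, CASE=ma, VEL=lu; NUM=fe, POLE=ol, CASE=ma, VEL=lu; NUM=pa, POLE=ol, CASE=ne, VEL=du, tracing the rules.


cell NUM=pa, POLE=so, CASE=du, VEL=zo:
underlying: ez-zesug-vi-zan-on
1. f -> v, p -> b, s -> z / _ Z: no change
2. f -> v, k -> g, s -> z / V _ V: fires at position(s) 5: ezzezugvizanon
surface: ezzezugvizanon

cell NUM=zo, POLE=ol, CASE=ma, VEL=lu:
underlying: is-zesug-sub-gz-lit
1. f -> v, p -> b, s -> z / _ Z: fires at position(s) 2: izzesugsubgzlit
2. f -> v, k -> g, s -> z / V _ V: fires at position(s) 5: izzezugsubgzlit
surface: izzezugsubgzlit

cell NUM=fe, POLE=ol, CASE=ma, VEL=lu:
underlying: is-zesug-sub-gz-la
1. f -> v, p -> b, s -> z / _ Z: fires at position(s) 2: izzesugsubgzla
2. f -> v, k -> g, s -> z / V _ V: fires at position(s) 5: izzezugsubgzla
surface: izzezugsubgzla

cell NUM=pa, POLE=ol, CASE=ne, VEL=du:
underlying: i-zesug-sub-is-on
1. f -> v, p -> b, s -> z / _ Z: no change
2. f -> v, k -> g, s -> z / V _ V: fires at position(s) 4, 11: izezugsubizon
surface: izezugsubizon


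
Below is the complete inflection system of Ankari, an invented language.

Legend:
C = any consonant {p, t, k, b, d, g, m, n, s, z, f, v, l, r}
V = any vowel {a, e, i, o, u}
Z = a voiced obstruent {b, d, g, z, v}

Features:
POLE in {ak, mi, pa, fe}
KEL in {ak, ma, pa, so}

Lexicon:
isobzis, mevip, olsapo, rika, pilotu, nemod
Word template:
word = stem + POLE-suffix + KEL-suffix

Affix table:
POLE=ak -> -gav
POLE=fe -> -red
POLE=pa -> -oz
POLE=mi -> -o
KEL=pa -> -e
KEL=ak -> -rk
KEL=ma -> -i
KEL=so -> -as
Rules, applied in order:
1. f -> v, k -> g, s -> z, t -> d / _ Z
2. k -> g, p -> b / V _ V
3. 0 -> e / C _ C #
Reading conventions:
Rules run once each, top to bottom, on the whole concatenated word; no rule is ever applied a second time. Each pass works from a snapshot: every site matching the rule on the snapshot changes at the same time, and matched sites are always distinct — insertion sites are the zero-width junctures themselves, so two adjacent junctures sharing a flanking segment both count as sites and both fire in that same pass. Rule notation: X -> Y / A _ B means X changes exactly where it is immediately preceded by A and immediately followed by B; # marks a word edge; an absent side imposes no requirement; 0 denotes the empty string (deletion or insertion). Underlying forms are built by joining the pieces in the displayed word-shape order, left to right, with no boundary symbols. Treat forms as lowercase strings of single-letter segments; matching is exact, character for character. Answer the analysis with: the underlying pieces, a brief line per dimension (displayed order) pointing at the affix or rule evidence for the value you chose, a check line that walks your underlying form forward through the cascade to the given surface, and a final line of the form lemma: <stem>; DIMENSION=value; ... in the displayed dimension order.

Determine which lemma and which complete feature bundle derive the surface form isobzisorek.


underlying: isobzis-o-rk
POLE=mi - signalled by the affix -o
KEL=ak - signalled by the affix -rk
check: isobzisork -> isobzisork -> isobzisork -> isobzisorek
lemma: isobzis; POLE=mi; KEL=ak


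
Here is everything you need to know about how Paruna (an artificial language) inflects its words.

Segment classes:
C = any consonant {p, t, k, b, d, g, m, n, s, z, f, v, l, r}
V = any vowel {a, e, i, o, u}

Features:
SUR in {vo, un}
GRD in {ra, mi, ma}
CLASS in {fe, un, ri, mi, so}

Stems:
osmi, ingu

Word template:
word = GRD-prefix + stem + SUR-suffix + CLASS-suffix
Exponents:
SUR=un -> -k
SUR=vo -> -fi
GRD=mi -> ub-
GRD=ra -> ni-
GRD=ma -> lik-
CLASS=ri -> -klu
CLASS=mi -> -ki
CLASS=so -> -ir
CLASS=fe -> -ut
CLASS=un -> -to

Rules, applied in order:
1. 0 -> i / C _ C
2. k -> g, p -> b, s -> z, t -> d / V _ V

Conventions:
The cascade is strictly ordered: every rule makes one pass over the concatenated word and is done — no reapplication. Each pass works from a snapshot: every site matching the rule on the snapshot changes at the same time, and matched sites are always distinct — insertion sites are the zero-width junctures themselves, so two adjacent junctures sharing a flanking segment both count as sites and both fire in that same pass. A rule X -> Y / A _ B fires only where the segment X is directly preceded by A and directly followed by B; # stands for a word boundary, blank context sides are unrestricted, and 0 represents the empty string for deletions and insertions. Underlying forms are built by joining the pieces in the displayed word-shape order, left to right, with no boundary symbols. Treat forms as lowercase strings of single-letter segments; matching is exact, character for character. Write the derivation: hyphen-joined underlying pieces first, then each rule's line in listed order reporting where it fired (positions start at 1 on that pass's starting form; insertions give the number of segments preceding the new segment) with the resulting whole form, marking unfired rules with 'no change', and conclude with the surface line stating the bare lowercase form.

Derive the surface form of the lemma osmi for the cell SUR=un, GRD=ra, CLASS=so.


underlying: ni-osmi-k-ir
1. 0 -> i / C _ C: inserts after position(s) 4: niosimikir
2. k -> g, p -> b, s -> z, t -> d / V _ V: fires at position(s) 4, 8: niozimigir
surface: niozimigir


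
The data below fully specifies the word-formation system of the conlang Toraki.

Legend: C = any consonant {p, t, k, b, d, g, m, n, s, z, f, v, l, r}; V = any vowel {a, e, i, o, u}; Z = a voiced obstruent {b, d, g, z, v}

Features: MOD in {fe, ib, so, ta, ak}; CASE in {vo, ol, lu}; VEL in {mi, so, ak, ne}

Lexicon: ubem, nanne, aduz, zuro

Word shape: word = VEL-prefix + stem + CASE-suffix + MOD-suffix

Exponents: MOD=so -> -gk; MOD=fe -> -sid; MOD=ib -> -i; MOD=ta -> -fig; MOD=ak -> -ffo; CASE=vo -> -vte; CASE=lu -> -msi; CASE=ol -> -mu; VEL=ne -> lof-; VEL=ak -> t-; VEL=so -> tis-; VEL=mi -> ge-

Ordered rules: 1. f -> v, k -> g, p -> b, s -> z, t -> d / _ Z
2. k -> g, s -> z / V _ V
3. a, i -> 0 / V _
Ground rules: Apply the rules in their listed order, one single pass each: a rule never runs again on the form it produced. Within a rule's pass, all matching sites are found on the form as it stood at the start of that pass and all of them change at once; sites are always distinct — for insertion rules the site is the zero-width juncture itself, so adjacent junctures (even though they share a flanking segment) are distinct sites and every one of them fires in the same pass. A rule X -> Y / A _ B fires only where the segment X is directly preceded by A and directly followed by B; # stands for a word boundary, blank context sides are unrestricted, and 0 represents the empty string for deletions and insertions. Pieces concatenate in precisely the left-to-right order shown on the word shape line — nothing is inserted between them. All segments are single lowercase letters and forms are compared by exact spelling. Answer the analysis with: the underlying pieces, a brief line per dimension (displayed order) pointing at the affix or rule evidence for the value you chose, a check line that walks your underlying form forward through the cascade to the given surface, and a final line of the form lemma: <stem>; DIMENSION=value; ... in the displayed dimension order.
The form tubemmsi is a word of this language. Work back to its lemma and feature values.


underlying: t-ubem-msi-i
MOD=ib - signalled by the affix -i
CASE=lu - signalled by the affix -msi
VEL=ak - signalled by the affix t-
check: tubemmsii -> tubemmsii -> tubemmsii -> tubemmsi
lemma: ubem; MOD=ib; CASE=lu; VEL=ak


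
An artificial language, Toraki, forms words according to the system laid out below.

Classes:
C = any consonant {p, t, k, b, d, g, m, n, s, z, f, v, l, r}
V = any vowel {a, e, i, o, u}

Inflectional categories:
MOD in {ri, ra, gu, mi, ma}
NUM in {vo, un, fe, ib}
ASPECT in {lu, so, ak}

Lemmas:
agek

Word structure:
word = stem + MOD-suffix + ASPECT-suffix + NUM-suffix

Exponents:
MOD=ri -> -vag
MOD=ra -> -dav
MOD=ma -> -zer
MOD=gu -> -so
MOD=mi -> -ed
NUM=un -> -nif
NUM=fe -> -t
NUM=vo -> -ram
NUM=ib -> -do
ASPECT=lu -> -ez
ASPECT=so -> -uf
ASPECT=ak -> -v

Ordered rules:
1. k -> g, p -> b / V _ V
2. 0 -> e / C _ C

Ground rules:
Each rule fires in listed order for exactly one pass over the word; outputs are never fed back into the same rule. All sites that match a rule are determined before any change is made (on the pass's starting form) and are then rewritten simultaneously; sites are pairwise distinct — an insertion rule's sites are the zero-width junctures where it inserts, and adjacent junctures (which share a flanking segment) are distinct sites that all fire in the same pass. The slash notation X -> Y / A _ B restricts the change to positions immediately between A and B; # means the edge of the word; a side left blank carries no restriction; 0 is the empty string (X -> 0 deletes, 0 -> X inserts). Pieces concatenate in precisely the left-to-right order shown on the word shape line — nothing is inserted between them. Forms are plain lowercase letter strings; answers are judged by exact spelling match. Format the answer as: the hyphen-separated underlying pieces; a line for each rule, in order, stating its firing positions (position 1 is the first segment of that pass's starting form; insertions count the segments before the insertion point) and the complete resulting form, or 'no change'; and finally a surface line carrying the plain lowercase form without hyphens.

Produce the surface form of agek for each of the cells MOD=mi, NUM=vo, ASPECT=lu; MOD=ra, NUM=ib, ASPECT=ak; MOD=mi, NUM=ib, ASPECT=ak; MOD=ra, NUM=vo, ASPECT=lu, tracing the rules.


cell MOD=mi, NUM=vo, ASPECT=lu:
underlying: agek-ed-ez-ram
1. k -> g, p -> b / V _ V: fires at position(s) 4: agegedezram
2. 0 -> e / C _ C: inserts after position(s) 8: agegedezeram
surface: agegedezeram

cell MOD=ra, NUM=ib, ASPECT=ak:
underlying: agek-dav-v-do
1. k -> g, p -> b / V _ V: no change
2. 0 -> e / C _ C: inserts after position(s) 4, 7, 8: agekedavevedo
surface: agekedavevedo

cell MOD=mi, NUM=ib, ASPECT=ak:
underlying: agek-ed-v-do
1. k -> g, p -> b / V _ V: fires at position(s) 4: agegedvdo
2. 0 -> e / C _ C: inserts after position(s) 6, 7: agegedevedo
surface: agegedevedo

cell MOD=ra, NUM=vo, ASPECT=lu:
underlying: agek-dav-ez-ram
1. k -> g, p -> b / V _ V: no change
2. 0 -> e / C _ C: inserts after position(s) 4, 9: agekedavezeram
surface: agekedavezeram


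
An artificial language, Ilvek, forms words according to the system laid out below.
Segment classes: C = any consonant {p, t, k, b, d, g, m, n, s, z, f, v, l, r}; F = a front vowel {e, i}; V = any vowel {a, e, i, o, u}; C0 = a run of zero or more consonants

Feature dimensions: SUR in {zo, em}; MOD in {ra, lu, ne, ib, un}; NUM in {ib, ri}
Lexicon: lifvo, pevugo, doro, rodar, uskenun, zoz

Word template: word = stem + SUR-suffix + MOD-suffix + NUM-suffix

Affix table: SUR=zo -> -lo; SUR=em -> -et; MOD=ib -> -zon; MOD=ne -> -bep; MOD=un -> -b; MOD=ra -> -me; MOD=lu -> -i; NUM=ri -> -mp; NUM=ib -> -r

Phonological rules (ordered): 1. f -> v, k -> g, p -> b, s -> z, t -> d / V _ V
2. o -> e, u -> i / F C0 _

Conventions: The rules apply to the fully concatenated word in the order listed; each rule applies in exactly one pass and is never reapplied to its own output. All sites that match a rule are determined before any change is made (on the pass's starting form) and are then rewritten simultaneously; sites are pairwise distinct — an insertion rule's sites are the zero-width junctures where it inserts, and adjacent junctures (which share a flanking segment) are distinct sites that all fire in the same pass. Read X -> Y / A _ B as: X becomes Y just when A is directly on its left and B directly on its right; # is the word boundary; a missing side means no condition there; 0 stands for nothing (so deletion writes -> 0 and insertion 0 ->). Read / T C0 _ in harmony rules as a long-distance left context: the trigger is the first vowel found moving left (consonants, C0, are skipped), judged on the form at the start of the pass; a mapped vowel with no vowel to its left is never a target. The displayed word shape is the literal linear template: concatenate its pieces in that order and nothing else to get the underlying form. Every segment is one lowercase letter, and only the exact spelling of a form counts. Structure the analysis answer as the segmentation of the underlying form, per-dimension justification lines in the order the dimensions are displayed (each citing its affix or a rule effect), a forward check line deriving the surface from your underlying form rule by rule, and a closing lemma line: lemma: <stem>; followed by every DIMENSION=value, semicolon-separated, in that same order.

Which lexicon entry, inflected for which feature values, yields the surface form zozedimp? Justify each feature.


underlying: zoz-et-i-mp
SUR=em - signalled by the affix -et
MOD=lu - signalled by the affix -i
NUM=ri - signalled by the affix -mp
check: zozetimp -> zozedimp -> zozedimp
lemma: zoz; SUR=em; MOD=lu; NUM=ri


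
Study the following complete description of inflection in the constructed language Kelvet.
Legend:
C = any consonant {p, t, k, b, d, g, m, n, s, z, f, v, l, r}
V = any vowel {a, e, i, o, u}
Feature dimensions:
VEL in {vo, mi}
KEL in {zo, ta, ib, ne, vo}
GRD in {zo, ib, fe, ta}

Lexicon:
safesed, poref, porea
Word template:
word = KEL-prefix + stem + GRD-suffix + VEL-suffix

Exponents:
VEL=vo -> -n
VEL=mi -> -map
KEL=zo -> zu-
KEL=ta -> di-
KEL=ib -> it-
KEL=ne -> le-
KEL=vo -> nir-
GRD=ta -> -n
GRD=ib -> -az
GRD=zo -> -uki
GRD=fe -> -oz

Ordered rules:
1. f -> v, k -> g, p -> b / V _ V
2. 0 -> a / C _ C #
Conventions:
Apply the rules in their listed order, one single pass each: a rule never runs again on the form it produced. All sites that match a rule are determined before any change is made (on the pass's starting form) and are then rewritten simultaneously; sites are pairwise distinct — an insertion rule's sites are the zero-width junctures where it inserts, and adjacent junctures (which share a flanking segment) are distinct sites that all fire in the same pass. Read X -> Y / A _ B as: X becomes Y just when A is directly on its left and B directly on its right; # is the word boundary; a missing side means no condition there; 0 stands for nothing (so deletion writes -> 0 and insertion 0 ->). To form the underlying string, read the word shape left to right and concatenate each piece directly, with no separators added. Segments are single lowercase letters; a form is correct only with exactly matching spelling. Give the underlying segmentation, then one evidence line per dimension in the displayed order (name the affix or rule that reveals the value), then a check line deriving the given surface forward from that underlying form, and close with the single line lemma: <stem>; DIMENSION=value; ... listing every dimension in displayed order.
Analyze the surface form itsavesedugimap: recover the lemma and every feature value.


underlying: it-safesed-uki-map
VEL=mi - signalled by the affix -map
KEL=ib - signalled by the affix it-
GRD=zo - signalled by the affix -uki
check: itsafesedukimap -> itsavesedugimap -> itsavesedugimap
lemma: safesed; VEL=mi; KEL=ib; GRD=zo


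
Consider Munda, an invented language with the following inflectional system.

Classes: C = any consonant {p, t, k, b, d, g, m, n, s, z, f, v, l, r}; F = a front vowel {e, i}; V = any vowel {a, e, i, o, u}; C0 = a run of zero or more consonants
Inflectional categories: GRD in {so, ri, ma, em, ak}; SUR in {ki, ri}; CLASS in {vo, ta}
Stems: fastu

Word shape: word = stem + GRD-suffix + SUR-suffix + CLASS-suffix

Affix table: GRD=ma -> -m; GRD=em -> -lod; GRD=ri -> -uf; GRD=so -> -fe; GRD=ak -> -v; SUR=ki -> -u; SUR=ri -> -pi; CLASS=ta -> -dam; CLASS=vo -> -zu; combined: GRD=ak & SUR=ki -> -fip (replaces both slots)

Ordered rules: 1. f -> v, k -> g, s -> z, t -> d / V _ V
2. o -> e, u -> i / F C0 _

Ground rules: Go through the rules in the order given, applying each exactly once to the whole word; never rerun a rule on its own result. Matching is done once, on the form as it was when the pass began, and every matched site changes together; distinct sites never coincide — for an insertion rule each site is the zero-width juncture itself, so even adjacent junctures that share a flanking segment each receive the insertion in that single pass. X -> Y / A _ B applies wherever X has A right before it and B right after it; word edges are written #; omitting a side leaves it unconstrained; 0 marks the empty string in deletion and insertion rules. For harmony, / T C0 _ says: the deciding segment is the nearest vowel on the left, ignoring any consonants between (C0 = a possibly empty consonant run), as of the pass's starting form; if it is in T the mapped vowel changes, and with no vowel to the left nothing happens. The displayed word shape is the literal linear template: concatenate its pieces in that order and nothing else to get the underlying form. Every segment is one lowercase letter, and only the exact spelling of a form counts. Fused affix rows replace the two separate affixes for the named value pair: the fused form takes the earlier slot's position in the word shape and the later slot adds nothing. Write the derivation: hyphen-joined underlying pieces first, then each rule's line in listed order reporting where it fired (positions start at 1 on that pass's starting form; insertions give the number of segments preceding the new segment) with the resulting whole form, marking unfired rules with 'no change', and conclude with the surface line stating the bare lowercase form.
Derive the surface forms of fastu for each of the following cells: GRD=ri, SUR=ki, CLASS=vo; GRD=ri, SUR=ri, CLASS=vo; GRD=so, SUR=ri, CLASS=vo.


cell GRD=ri, SUR=ki, CLASS=vo:
underlying: fastu-uf-u-zu
1. f -> v, k -> g, s -> z, t -> d / V _ V: fires at position(s) 7: fastuuvuzu
2. o -> e, u -> i / F C0 _: no change
surface: fastuuvuzu

cell GRD=ri, SUR=ri, CLASS=vo:
underlying: fastu-uf-pi-zu
1. f -> v, k -> g, s -> z, t -> d / V _ V: no change
2. o -> e, u -> i / F C0 _: fires at position(s) 11: fastuufpizi
surface: fastuufpizi

cell GRD=so, SUR=ri, CLASS=vo:
underlying: fastu-fe-pi-zu
1. f -> v, k -> g, s -> z, t -> d / V _ V: fires at position(s) 6: fastuvepizu
2. o -> e, u -> i / F C0 _: fires at position(s) 11: fastuvepizi
surface: fastuvepizi


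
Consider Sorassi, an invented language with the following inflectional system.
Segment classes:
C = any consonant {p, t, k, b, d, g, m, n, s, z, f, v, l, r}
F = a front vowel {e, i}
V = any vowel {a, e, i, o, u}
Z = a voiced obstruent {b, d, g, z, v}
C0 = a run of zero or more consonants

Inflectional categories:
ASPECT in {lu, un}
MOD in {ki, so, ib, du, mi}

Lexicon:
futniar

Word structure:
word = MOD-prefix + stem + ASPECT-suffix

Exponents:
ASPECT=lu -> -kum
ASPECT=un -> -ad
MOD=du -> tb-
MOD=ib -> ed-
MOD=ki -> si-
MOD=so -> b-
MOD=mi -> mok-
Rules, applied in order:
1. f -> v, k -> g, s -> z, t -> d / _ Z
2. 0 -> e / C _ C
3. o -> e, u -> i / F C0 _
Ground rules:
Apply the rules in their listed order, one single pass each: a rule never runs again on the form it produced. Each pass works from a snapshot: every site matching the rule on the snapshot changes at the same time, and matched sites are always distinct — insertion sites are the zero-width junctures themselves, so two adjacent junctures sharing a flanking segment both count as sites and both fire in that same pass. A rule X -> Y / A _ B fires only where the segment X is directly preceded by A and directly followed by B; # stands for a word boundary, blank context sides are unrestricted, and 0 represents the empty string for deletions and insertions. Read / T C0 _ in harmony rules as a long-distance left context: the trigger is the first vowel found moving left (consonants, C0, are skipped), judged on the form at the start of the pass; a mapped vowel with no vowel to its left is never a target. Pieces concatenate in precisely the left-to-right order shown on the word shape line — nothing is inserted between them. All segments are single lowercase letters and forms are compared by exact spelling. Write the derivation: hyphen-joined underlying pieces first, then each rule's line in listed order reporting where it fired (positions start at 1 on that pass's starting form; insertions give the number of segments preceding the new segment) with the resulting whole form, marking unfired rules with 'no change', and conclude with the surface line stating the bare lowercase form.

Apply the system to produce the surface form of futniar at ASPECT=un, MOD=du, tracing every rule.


underlying: tb-futniar-ad
1. f -> v, k -> g, s -> z, t -> d / _ Z: fires at position(s) 1: dbfutniarad
2. 0 -> e / C _ C: inserts after position(s) 1, 2, 5: debefuteniarad
3. o -> e, u -> i / F C0 _: fires at position(s) 6: debefiteniarad
surface: debefiteniarad


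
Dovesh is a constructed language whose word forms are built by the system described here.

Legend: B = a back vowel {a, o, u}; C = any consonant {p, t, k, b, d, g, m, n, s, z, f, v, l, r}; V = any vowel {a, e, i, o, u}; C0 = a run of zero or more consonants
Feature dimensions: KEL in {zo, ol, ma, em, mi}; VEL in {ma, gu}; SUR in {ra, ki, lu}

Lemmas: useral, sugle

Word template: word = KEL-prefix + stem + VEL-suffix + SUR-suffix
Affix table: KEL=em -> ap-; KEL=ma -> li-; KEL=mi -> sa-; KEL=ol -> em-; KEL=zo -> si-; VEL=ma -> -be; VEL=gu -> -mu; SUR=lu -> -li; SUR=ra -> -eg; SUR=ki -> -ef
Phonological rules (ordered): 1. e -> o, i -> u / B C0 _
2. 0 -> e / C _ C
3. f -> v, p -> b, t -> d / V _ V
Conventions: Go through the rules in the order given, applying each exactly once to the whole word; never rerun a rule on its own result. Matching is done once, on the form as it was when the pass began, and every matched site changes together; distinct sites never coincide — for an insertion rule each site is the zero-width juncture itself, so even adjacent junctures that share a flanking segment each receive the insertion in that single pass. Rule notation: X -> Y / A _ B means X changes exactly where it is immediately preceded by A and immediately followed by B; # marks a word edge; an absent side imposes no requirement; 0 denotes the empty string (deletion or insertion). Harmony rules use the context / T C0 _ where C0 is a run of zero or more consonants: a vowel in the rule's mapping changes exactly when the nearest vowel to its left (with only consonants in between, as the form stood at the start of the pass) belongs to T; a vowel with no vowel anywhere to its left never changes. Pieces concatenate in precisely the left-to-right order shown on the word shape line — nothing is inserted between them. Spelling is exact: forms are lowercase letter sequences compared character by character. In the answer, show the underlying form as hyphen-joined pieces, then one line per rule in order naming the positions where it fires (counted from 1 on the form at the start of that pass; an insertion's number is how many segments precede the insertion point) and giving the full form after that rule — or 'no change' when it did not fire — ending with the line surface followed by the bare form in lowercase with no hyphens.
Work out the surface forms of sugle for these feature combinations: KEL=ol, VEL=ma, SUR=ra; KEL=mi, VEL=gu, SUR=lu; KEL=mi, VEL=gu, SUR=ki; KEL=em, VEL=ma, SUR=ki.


cell KEL=ol, VEL=ma, SUR=ra:
underlying: em-sugle-be-eg
1. e -> o, i -> u / B C0 _: fires at position(s) 7: emsuglobeeg
2. 0 -> e / C _ C: inserts after position(s) 2, 5: emesugelobeeg
3. f -> v, p -> b, t -> d / V _ V: no change
surface: emesugelobeeg

cell KEL=mi, VEL=gu, SUR=lu:
underlying: sa-sugle-mu-li
1. e -> o, i -> u / B C0 _: fires at position(s) 7, 11: sasuglomulu
2. 0 -> e / C _ C: inserts after position(s) 5: sasugelomulu
3. f -> v, p -> b, t -> d / V _ V: no change
surface: sasugelomulu

cell KEL=mi, VEL=gu, SUR=ki:
underlying: sa-sugle-mu-ef
1. e -> o, i -> u / B C0 _: fires at position(s) 7, 10: sasuglomuof
2. 0 -> e / C _ C: inserts after position(s) 5: sasugelomuof
3. f -> v, p -> b, t -> d / V _ V: no change
surface: sasugelomuof

cell KEL=em, VEL=ma, SUR=ki:
underlying: ap-sugle-be-ef
1. e -> o, i -> u / B C0 _: fires at position(s) 7: apsuglobeef
2. 0 -> e / C _ C: inserts after position(s) 2, 5: apesugelobeef
3. f -> v, p -> b, t -> d / V _ V: fires at position(s) 2: abesugelobeef
surface: abesugelobeef


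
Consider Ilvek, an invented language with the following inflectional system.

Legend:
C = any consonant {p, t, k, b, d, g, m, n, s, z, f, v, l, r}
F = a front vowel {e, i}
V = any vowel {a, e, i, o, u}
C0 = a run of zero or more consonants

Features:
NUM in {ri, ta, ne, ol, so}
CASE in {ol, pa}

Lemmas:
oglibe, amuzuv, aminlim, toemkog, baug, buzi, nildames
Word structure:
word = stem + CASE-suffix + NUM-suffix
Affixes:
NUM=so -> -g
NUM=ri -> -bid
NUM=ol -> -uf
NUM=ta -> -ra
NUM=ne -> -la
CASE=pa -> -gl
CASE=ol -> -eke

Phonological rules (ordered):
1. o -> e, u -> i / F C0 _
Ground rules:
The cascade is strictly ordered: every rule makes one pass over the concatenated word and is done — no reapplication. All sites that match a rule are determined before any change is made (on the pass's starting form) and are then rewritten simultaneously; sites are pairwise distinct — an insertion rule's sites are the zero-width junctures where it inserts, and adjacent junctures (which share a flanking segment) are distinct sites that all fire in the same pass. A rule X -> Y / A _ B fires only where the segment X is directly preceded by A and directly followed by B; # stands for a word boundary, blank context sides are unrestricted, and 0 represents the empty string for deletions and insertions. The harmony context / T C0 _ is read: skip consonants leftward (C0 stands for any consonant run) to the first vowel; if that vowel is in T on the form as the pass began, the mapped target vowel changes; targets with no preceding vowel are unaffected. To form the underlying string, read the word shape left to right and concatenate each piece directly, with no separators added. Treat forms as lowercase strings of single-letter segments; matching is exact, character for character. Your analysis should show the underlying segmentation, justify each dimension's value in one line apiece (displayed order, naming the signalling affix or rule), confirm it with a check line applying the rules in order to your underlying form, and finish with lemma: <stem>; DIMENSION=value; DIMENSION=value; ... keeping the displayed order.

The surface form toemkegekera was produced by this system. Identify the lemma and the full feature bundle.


underlying: toemkog-eke-ra
NUM=ta - signalled by the affix -ra
CASE=ol - signalled by the affix -eke
check: toemkogekera -> toemkegekera
lemma: toemkog; NUM=ta; CASE=ol


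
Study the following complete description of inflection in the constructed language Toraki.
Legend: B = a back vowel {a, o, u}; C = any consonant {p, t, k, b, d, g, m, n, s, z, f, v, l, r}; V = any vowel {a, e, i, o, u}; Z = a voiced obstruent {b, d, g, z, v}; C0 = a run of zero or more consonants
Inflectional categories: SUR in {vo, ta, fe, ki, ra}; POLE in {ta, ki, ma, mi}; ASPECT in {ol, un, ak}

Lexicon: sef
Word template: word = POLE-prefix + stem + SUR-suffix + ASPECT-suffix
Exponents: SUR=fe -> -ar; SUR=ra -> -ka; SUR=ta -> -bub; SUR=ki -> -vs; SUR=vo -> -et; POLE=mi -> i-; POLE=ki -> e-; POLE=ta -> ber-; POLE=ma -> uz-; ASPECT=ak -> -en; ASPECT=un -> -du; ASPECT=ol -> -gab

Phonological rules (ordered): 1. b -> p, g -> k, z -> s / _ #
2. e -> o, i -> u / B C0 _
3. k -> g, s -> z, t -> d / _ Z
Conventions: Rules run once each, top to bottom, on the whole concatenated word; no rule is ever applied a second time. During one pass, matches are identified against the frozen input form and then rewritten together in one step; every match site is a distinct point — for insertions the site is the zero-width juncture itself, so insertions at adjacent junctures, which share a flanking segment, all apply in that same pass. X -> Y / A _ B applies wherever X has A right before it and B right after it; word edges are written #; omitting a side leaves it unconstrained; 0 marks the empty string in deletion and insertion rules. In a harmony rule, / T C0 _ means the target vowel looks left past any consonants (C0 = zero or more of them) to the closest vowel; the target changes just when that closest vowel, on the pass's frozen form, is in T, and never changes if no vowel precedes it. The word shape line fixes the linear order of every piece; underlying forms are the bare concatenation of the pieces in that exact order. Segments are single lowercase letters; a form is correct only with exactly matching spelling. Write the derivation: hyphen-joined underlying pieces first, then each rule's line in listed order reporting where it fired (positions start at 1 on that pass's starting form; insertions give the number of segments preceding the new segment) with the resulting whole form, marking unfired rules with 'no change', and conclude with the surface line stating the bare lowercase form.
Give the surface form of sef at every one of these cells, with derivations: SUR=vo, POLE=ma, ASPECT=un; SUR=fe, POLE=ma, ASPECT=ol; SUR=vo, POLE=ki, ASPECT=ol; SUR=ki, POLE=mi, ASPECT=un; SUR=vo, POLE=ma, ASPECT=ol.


cell SUR=vo, POLE=ma, ASPECT=un:
underlying: uz-sef-et-du
1. b -> p, g -> k, z -> s / _ #: no change
2. e -> o, i -> u / B C0 _: fires at position(s) 4: uzsofetdu
3. k -> g, s -> z, t -> d / _ Z: fires at position(s) 7: uzsofeddu
surface: uzsofeddu

cell SUR=fe, POLE=ma, ASPECT=ol:
underlying: uz-sef-ar-gab
1. b -> p, g -> k, z -> s / _ #: fires at position(s) 10: uzsefargap
2. e -> o, i -> u / B C0 _: fires at position(s) 4: uzsofargap
3. k -> g, s -> z, t -> d / _ Z: no change
surface: uzsofargap

cell SUR=vo, POLE=ki, ASPECT=ol:
underlying: e-sef-et-gab
1. b -> p, g -> k, z -> s / _ #: fires at position(s) 9: esefetgap
2. e -> o, i -> u / B C0 _: no change
3. k -> g, s -> z, t -> d / _ Z: fires at position(s) 6: esefedgap
surface: esefedgap

cell SUR=ki, POLE=mi, ASPECT=un:
underlying: i-sef-vs-du
1. b -> p, g -> k, z -> s / _ #: no change
2. e -> o, i -> u / B C0 _: no change
3. k -> g, s -> z, t -> d / _ Z: fires at position(s) 6: isefvzdu
surface: isefvzdu

cell SUR=vo, POLE=ma, ASPECT=ol:
underlying: uz-sef-et-gab
1. b -> p, g -> k, z -> s / _ #: fires at position(s) 10: uzsefetgap
2. e -> o, i -> u / B C0 _: fires at position(s) 4: uzsofetgap
3. k -> g, s -> z, t -> d / _ Z: fires at position(s) 7: uzsofedgap
surface: uzsofedgap


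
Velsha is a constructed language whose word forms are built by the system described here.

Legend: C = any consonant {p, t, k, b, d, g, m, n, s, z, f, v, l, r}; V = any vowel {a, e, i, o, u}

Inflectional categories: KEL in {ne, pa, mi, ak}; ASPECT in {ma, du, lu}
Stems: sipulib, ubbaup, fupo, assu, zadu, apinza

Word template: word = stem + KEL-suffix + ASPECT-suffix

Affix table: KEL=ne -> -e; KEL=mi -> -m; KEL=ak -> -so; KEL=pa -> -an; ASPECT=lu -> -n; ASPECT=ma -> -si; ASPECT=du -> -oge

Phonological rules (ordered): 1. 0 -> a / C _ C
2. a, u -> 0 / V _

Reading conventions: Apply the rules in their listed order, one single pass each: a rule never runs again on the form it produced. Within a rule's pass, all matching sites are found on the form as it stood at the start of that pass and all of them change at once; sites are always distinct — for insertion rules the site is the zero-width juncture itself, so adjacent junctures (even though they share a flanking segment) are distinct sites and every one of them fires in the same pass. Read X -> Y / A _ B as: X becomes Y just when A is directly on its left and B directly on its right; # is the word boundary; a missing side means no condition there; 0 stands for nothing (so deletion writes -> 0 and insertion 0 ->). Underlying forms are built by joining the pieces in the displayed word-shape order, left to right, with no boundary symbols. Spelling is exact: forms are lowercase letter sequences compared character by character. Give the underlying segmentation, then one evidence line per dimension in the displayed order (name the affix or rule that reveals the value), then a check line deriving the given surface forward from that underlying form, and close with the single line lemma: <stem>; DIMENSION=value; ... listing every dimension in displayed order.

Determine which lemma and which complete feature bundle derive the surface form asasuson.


underlying: assu-so-n
KEL=ak - signalled by the affix -so
ASPECT=lu - signalled by the affix -n
check: assuson -> asasuson -> asasuson
lemma: assu; KEL=ak; ASPECT=lu
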